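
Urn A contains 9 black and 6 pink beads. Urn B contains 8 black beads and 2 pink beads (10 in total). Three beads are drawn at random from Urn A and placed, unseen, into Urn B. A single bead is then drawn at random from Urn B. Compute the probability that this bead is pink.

16/65

Condition on how many of the transferred beads are pink (from Urn A: 6 pink of 15; then Urn B has 13 total).
  0 pink: C(6,0)C(9,3)/C(15,3) = 12/65; then P = 2/13
  1 pink: C(6,1)C(9,2)/C(15,3) = 216/455; then P = 3/13
  2 pink: C(6,2)C(9,1)/C(15,3) = 27/91; then P = 4/13
  3 pink: C(6,3)C(9,0)/C(15,3) = 4/91; then P = 5/13
P(pink from Urn B) = 16/65 ≈ 0.2462.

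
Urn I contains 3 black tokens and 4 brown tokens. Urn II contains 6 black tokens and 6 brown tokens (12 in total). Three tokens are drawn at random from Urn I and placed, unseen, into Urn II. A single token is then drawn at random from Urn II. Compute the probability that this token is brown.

Condition on how many of the transferred tokens are brown (from Urn I: 4 brown of 7; then Urn II has 15 total).
  0 brown: C(4,0)C(3,3)/C(7,3) = 1/35; then P = 6/15
  1 brown: C(4,1)C(3,2)/C(7,3) = 12/35; then P = 7/15
  2 brown: C(4,2)C(3,1)/C(7,3) = 18/35; then P = 8/15
  3 brown: C(4,3)C(3,0)/C(7,3) = 4/35; then P = 9/15
P(brown from Urn II) = 18/35 ≈ 0.5143.

18/35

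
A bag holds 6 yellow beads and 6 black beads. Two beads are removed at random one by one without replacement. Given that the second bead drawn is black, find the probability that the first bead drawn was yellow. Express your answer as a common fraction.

P(first=yellow and the second bead drawn is black) = (6/12)·(6/11) = 3/11.
P(the second bead drawn is black) = Σ over first color = 3/11 + 5/22 = 1/2.
By Bayes, P(first=yellow | the second bead drawn is black) = 3/11 / 1/2 = 6/11 ≈ 0.5455.

6/11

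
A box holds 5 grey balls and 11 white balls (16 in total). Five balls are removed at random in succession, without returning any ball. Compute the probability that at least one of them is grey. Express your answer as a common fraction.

Use the complement: P(at least one grey) = 1 − P(no grey).
P(none) = C(11,5)/C(16,5) = 462/4368.
So P = 1 − 462/4368 = 93/104 ≈ 0.8942.

93/104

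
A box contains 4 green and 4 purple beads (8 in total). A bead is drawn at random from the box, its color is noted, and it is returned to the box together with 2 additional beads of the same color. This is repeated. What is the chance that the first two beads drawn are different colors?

2/5

Either purple then green, or green then purple; after the first draw the total is 10.
P = (4/8)·(4/10) + (4/8)·(4/10) = 2/5 ≈ 0.4000.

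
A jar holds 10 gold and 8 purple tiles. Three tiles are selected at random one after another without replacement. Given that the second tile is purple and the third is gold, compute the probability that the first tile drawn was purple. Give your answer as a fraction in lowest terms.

7/16

P(first=purple and the second tile is purple and the third is gold) = (8/18)·(7/17)·(10/16) = 35/306.
P(E) = Σ over first color = 5/34 + 35/306 = 40/153.
By Bayes, P(first=purple | E) = 35/306 / 40/153 = 7/16 ≈ 0.4375.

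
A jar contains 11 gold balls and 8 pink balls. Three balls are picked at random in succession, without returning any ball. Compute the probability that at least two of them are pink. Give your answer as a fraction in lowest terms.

364/969

Sum the hypergeometric tail for j = 2,…,3 pink balls.
Favorable = C(8,2)·C(11,1) + C(8,3)·C(11,0) = 364; total = C(19,3) = 969.
P = 364/969 = 364/969 ≈ 0.3756.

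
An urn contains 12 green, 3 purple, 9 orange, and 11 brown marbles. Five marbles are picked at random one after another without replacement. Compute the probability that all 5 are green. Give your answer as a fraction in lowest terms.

Unordered draws without replacement: count favorable combinations over C(35,5).
Favorable = C(12,5) · C(3,0) · C(9,0) · C(11,0) = 792; total = C(35,5) = 324632.
P = 792/324632 = 9/3689 ≈ 0.0024.

9/3689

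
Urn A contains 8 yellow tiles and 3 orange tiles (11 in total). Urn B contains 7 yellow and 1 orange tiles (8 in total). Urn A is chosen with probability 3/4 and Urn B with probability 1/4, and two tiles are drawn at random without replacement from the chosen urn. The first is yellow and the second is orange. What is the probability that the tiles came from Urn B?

55/343

P(E | Urn A) = 12/55; P(E | Urn B) = 1/8.
P(E) = 3/4·12/55 + 1/4·1/8 = 343/1760.
By Bayes' rule, P(Urn B | E) = 1/32 / 343/1760 = 55/343 ≈ 0.1603.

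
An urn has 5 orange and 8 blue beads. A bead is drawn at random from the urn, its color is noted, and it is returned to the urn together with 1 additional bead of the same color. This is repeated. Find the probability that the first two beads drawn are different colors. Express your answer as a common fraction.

40/91

Either orange then blue, or blue then orange; after the first draw the total is 14.
P = (5/13)·(8/14) + (8/13)·(5/14) = 40/91 ≈ 0.4396.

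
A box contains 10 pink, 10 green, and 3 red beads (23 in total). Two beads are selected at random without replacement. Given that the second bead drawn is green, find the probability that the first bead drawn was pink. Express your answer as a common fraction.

P(first=pink and the second bead drawn is green) = (10/23)·(10/22) = 50/253.
P(the second bead drawn is green) = Σ over first color = 50/253 + 45/253 + 15/253 = 10/23.
By Bayes, P(first=pink | the second bead drawn is green) = 50/253 / 10/23 = 5/11 ≈ 0.4545.

5/11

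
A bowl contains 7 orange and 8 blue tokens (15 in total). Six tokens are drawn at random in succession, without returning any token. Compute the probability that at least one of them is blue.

Use the complement: P(at least one blue) = 1 − P(no blue).
P(none) = C(7,6)/C(15,6) = 7/5005.
So P = 1 − 7/5005 = 714/715 ≈ 0.9986.

714/715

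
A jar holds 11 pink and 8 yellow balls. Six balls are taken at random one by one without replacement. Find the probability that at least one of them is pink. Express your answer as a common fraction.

Use the complement: P(at least one pink) = 1 − P(no pink).
P(none) = C(8,6)/C(19,6) = 28/27132.
So P = 1 − 28/27132 = 968/969 ≈ 0.9990.

968/969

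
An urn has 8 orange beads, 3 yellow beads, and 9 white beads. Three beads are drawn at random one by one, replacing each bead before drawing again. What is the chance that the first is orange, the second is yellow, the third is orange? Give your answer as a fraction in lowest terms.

3/125

Multiply the conditional probability of each draw in order, with replacement (the composition resets each draw).
P = (8/20) · (3/20) · (8/20) = 3/125 ≈ 0.0240.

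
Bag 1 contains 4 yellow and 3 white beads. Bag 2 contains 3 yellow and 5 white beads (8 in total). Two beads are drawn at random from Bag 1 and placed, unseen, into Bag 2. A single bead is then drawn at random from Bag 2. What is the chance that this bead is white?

41/70

Condition on how many of the transferred beads are white (from Bag 1: 3 white of 7; then Bag 2 has 10 total).
  0 white: C(3,0)C(4,2)/C(7,2) = 2/7; then P = 5/10
  1 white: C(3,1)C(4,1)/C(7,2) = 4/7; then P = 6/10
  2 white: C(3,2)C(4,0)/C(7,2) = 1/7; then P = 7/10
P(white from Bag 2) = 41/70 ≈ 0.5857.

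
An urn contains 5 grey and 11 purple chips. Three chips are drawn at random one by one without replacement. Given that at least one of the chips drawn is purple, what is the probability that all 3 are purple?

P(all 3 purple) = C(11,3)/C(16,3) = 33/112; P(at least one purple) = 1 − C(5,3)/C(16,3) = 55/56.
Since 'all 3 purple' ⊆ 'at least one purple', P(all 3 | at least one) = 33/112 / 55/56 = 3/10 ≈ 0.3000.

3/10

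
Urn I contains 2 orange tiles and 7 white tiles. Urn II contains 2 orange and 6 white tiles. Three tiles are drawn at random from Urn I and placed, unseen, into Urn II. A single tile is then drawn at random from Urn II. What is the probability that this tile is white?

25/33

Condition on how many of the transferred tiles are white (from Urn I: 7 white of 9; then Urn II has 11 total).
  1 white: C(7,1)C(2,2)/C(9,3) = 1/12; then P = 7/11
  2 white: C(7,2)C(2,1)/C(9,3) = 1/2; then P = 8/11
  3 white: C(7,3)C(2,0)/C(9,3) = 5/12; then P = 9/11
P(white from Urn II) = 25/33 ≈ 0.7576.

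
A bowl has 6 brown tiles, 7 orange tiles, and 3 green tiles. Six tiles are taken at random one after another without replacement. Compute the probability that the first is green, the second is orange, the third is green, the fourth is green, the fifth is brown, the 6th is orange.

Multiply the conditional probability of each draw in order, without replacement, so each draw removes one from its color and from the total.
P = (3/16) · (7/15) · (2/14) · (1/13) · (6/12) · (6/11) = 3/11440 ≈ 0.0003.

3/11440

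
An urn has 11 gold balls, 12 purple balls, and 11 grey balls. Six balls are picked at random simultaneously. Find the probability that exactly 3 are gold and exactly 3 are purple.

825/30566

Unordered draws without replacement: count favorable combinations over C(34,6).
Favorable = C(11,3) · C(12,3) · C(11,0) = 36300; total = C(34,6) = 1344904.
P = 36300/1344904 = 825/30566 ≈ 0.0270.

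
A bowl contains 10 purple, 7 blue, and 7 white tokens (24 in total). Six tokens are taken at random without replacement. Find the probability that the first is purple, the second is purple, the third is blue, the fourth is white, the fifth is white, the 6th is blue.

63/38456

Multiply the conditional probability of each draw in order, without replacement, so each draw removes one from its color and from the total.
P = (10/24) · (9/23) · (7/22) · (7/21) · (6/20) · (6/19) = 63/38456 ≈ 0.0016.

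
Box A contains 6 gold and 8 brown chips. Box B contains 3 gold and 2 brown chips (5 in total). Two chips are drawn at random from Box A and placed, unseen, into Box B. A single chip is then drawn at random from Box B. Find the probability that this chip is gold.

Condition on how many of the transferred chips are gold (from Box A: 6 gold of 14; then Box B has 7 total).
  0 gold: C(6,0)C(8,2)/C(14,2) = 4/13; then P = 3/7
  1 gold: C(6,1)C(8,1)/C(14,2) = 48/91; then P = 4/7
  2 gold: C(6,2)C(8,0)/C(14,2) = 15/91; then P = 5/7
P(gold from Box B) = 27/49 ≈ 0.5510.

27/49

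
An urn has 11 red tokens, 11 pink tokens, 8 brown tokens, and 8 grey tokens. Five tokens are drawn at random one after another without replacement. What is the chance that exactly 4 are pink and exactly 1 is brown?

Unordered draws without replacement: count favorable combinations over C(38,5).
Favorable = C(11,0) · C(11,4) · C(8,1) · C(8,0) = 2640; total = C(38,5) = 501942.
P = 2640/501942 = 440/83657 ≈ 0.0053.

440/83657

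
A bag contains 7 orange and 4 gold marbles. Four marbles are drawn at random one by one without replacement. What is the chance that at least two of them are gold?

31/66

Sum the hypergeometric tail for j = 2,…,4 gold marbles.
Favorable = C(4,2)·C(7,2) + C(4,3)·C(7,1) + C(4,4)·C(7,0) = 155; total = C(11,4) = 330.
P = 155/330 = 31/66 ≈ 0.4697.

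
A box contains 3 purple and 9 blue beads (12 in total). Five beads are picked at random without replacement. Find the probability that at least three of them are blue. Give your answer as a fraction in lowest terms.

Sum the hypergeometric tail for j = 3,…,5 blue beads.
Favorable = C(9,3)·C(3,2) + C(9,4)·C(3,1) + C(9,5)·C(3,0) = 756; total = C(12,5) = 792.
P = 756/792 = 21/22 ≈ 0.9545.

21/22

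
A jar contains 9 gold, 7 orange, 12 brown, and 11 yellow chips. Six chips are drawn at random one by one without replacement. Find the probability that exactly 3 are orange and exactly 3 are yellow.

Unordered draws without replacement: count favorable combinations over C(39,6).
Favorable = C(9,0) · C(7,3) · C(12,0) · C(11,3) = 5775; total = C(39,6) = 3262623.
P = 5775/3262623 = 275/155363 ≈ 0.0018.

275/155363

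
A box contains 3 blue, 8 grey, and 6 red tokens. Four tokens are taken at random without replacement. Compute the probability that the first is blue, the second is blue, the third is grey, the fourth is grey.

1/170

Multiply the conditional probability of each draw in order, without replacement, so each draw removes one from its color and from the total.
P = (3/17) · (2/16) · (8/15) · (7/14) = 1/170 ≈ 0.0059.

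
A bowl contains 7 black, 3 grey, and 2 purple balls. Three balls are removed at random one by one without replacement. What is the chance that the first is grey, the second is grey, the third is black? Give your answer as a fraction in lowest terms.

7/220

Multiply the conditional probability of each draw in order, without replacement, so each draw removes one from its color and from the total.
P = (3/12) · (2/11) · (7/10) = 7/220 ≈ 0.0318.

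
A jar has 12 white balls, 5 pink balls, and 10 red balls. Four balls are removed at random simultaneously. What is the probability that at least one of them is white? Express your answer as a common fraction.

Use the complement: P(at least one white) = 1 − P(no white).
P(none) = C(15,4)/C(27,4) = 1365/17550.
So P = 1 − 1365/17550 = 83/90 ≈ 0.9222.

83/90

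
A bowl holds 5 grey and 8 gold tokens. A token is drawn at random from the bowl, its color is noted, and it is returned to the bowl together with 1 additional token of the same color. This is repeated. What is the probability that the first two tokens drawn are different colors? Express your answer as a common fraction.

Either gold then grey, or grey then gold; after the first draw the total is 14.
P = (8/13)·(5/14) + (5/13)·(8/14) = 40/91 ≈ 0.4396.

40/91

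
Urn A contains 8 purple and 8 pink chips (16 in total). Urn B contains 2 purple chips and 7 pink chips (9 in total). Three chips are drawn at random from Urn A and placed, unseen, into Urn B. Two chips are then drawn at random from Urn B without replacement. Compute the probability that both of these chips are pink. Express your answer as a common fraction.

Condition on how many of the transferred chips are pink (from Urn A: 8 pink of 16; then Urn B has 12 total).
  0 pink: C(8,0)C(8,3)/C(16,3) = 1/10; then P = C(7,2)/C(12,2) = 7/22
  1 pink: C(8,1)C(8,2)/C(16,3) = 2/5; then P = C(8,2)/C(12,2) = 14/33
  2 pink: C(8,2)C(8,1)/C(16,3) = 2/5; then P = C(9,2)/C(12,2) = 6/11
  3 pink: C(8,3)C(8,0)/C(16,3) = 1/10; then P = C(10,2)/C(12,2) = 15/22
P(both pink) = 161/330 ≈ 0.4879.

161/330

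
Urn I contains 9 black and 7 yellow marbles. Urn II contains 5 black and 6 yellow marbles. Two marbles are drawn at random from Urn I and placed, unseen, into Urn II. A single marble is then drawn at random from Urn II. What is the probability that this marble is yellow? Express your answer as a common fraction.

Condition on how many of the transferred marbles are yellow (from Urn I: 7 yellow of 16; then Urn II has 13 total).
  0 yellow: C(7,0)C(9,2)/C(16,2) = 3/10; then P = 6/13
  1 yellow: C(7,1)C(9,1)/C(16,2) = 21/40; then P = 7/13
  2 yellow: C(7,2)C(9,0)/C(16,2) = 7/40; then P = 8/13
P(yellow from Urn II) = 55/104 ≈ 0.5288.

55/104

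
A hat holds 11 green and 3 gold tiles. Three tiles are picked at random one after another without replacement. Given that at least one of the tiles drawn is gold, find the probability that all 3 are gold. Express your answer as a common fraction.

1/199

P(all 3 gold) = C(3,3)/C(14,3) = 1/364; P(at least one gold) = 1 − C(11,3)/C(14,3) = 199/364.
Since 'all 3 gold' ⊆ 'at least one gold', P(all 3 | at least one) = 1/364 / 199/364 = 1/199 ≈ 0.0050.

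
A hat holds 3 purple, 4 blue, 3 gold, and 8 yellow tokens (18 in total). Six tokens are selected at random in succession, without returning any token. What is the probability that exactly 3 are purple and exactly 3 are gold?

1/18564

Unordered draws without replacement: count favorable combinations over C(18,6).
Favorable = C(3,3) · C(4,0) · C(3,3) · C(8,0) = 1; total = C(18,6) = 18564.
P = 1/18564 = 1/18564 ≈ 0.0001.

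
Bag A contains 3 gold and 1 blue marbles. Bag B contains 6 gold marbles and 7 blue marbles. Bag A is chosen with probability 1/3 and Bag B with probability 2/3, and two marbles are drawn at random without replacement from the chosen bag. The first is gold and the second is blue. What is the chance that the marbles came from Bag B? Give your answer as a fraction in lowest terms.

P(E | Bag A) = 1/4; P(E | Bag B) = 7/26.
P(E) = 1/3·1/4 + 2/3·7/26 = 41/156.
By Bayes' rule, P(Bag B | E) = 7/39 / 41/156 = 28/41 ≈ 0.6829.

28/41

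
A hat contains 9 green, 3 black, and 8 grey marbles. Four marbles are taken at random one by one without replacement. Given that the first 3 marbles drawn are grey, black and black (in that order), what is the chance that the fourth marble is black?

After removing 2 black, 1 grey, the hat has 1 black out of 17 remaining.
P(fourth is black | given) = 1/17 ≈ 0.0588.

1/17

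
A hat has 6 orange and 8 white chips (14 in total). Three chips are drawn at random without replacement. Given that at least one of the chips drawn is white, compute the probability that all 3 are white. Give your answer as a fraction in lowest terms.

7/43

P(all 3 white) = C(8,3)/C(14,3) = 2/13; P(at least one white) = 1 − C(6,3)/C(14,3) = 86/91.
Since 'all 3 white' ⊆ 'at least one white', P(all 3 | at least one) = 2/13 / 86/91 = 7/43 ≈ 0.1628.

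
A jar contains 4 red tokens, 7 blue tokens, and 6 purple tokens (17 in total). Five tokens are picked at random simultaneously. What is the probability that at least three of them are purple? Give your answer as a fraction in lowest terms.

1271/6188

Sum the hypergeometric tail for j = 3,…,5 purple tokens.
Favorable = C(6,3)·C(11,2) + C(6,4)·C(11,1) + C(6,5)·C(11,0) = 1271; total = C(17,5) = 6188.
P = 1271/6188 = 1271/6188 ≈ 0.2054.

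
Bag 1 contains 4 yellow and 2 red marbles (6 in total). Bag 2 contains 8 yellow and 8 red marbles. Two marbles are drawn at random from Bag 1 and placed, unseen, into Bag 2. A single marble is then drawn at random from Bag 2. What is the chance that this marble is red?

13/27

Condition on how many of the transferred marbles are red (from Bag 1: 2 red of 6; then Bag 2 has 18 total).
  0 red: C(2,0)C(4,2)/C(6,2) = 2/5; then P = 8/18
  1 red: C(2,1)C(4,1)/C(6,2) = 8/15; then P = 9/18
  2 red: C(2,2)C(4,0)/C(6,2) = 1/15; then P = 10/18
P(red from Bag 2) = 13/27 ≈ 0.4815.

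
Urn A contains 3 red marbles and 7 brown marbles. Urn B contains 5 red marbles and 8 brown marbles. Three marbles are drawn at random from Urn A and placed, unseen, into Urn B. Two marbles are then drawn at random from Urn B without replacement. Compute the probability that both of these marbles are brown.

77/200

Condition on how many of the transferred marbles are brown (from Urn A: 7 brown of 10; then Urn B has 16 total).
  0 brown: C(7,0)C(3,3)/C(10,3) = 1/120; then P = C(8,2)/C(16,2) = 7/30
  1 brown: C(7,1)C(3,2)/C(10,3) = 7/40; then P = C(9,2)/C(16,2) = 3/10
  2 brown: C(7,2)C(3,1)/C(10,3) = 21/40; then P = C(10,2)/C(16,2) = 3/8
  3 brown: C(7,3)C(3,0)/C(10,3) = 7/24; then P = C(11,2)/C(16,2) = 11/24
P(both brown) = 77/200 ≈ 0.3850.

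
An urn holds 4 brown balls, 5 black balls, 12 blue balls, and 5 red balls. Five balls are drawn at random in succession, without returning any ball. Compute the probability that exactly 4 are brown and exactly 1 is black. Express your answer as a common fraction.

Unordered draws without replacement: count favorable combinations over C(26,5).
Favorable = C(4,4) · C(5,1) · C(12,0) · C(5,0) = 5; total = C(26,5) = 65780.
P = 5/65780 = 1/13156 ≈ 0.0001.

1/13156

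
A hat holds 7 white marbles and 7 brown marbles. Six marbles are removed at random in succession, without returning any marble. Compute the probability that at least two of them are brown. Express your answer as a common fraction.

Sum the hypergeometric tail for j = 2,…,6 brown marbles.
Favorable = C(7,2)·C(7,4) + C(7,3)·C(7,3) + C(7,4)·C(7,2) + C(7,5)·C(7,1) + C(7,6)·C(7,0) = 2849; total = C(14,6) = 3003.
P = 2849/3003 = 37/39 ≈ 0.9487.

37/39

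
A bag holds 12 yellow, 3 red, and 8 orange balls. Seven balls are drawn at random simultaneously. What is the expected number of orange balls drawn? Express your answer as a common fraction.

56/23

By linearity of expectation, E[X] = Σ P(draw i is orange); by symmetry each draw (even without replacement) has P(orange) = 8/23.
E[X] = 7 · 8/23 = 56/23 ≈ 2.4348.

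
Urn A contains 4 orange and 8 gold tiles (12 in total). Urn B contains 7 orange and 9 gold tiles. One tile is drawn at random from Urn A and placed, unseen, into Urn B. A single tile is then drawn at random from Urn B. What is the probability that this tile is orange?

22/51

Condition on how many of the transferred tiles are orange (from Urn A: 4 orange of 12; then Urn B has 17 total).
  0 orange: C(4,0)C(8,1)/C(12,1) = 2/3; then P = 7/17
  1 orange: C(4,1)C(8,0)/C(12,1) = 1/3; then P = 8/17
P(orange from Urn B) = 22/51 ≈ 0.4314.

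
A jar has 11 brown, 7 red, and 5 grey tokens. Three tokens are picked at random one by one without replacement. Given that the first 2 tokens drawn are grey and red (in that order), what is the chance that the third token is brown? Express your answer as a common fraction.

After removing 1 red, 1 grey, the jar has 11 brown out of 21 remaining.
P(third is brown | given) = 11/21 ≈ 0.5238.

11/21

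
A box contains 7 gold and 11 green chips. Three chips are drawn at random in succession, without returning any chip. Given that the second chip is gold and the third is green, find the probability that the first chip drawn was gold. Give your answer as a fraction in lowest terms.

3/8

P(first=gold and the second chip is gold and the third is green) = (7/18)·(6/17)·(11/16) = 77/816.
P(E) = Σ over first color = 77/816 + 385/2448 = 77/306.
By Bayes, P(first=gold | E) = 77/816 / 77/306 = 3/8 ≈ 0.3750.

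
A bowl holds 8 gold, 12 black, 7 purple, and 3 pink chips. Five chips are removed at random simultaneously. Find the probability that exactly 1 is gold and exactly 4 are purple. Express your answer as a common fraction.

20/10179

Unordered draws without replacement: count favorable combinations over C(30,5).
Favorable = C(8,1) · C(12,0) · C(7,4) · C(3,0) = 280; total = C(30,5) = 142506.
P = 280/142506 = 20/10179 ≈ 0.0020.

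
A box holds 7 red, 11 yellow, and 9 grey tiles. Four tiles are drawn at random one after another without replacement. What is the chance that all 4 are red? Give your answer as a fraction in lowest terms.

Unordered draws without replacement: count favorable combinations over C(27,4).
Favorable = C(7,4) · C(11,0) · C(9,0) = 35; total = C(27,4) = 17550.
P = 35/17550 = 7/3510 ≈ 0.0020.

7/3510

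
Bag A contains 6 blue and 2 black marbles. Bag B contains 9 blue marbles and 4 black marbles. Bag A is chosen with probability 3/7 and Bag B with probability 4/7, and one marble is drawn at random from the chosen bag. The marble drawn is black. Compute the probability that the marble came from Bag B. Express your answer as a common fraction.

64/103

P(black | Bag A) = 1/4; P(black | Bag B) = 4/13.
P(black) = 3/7·1/4 + 4/7·4/13 = 103/364.
By Bayes' rule, P(Bag B | black) = 16/91 / 103/364 = 64/103 ≈ 0.6214.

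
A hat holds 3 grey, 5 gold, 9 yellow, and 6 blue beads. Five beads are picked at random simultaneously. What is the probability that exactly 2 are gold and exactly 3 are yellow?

120/4807

Unordered draws without replacement: count favorable combinations over C(23,5).
Favorable = C(3,0) · C(5,2) · C(9,3) · C(6,0) = 840; total = C(23,5) = 33649.
P = 840/33649 = 120/4807 ≈ 0.0250.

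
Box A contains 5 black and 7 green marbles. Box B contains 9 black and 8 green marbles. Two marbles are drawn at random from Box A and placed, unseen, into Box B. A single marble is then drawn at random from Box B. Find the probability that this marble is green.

55/114

Condition on how many of the transferred marbles are green (from Box A: 7 green of 12; then Box B has 19 total).
  0 green: C(7,0)C(5,2)/C(12,2) = 5/33; then P = 8/19
  1 green: C(7,1)C(5,1)/C(12,2) = 35/66; then P = 9/19
  2 green: C(7,2)C(5,0)/C(12,2) = 7/22; then P = 10/19
P(green from Box B) = 55/114 ≈ 0.4825.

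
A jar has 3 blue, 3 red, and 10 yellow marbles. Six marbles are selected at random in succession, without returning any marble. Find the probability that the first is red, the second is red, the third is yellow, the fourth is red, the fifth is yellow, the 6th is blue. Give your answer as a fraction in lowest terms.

9/32032

Multiply the conditional probability of each draw in order, without replacement, so each draw removes one from its color and from the total.
P = (3/16) · (2/15) · (10/14) · (1/13) · (9/12) · (3/11) = 9/32032 ≈ 0.0003.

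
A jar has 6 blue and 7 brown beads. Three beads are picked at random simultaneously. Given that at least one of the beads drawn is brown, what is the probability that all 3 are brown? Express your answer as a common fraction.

P(all 3 brown) = C(7,3)/C(13,3) = 35/286; P(at least one brown) = 1 − C(6,3)/C(13,3) = 133/143.
Since 'all 3 brown' ⊆ 'at least one brown', P(all 3 | at least one) = 35/286 / 133/143 = 5/38 ≈ 0.1316.

5/38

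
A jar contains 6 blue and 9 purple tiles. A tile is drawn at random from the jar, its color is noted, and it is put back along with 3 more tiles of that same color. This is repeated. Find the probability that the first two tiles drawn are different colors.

Either blue then purple, or purple then blue; after the first draw the total is 18.
P = (6/15)·(9/18) + (9/15)·(6/18) = 2/5 ≈ 0.4000.

2/5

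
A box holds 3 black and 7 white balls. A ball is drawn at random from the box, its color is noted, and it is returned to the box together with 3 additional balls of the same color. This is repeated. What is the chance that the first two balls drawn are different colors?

Either black then white, or white then black; after the first draw the total is 13.
P = (3/10)·(7/13) + (7/10)·(3/13) = 21/65 ≈ 0.3231.

21/65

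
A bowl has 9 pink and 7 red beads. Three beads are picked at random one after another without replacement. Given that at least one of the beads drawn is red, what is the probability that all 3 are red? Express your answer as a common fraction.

5/68

P(all 3 red) = C(7,3)/C(16,3) = 1/16; P(at least one red) = 1 − C(9,3)/C(16,3) = 17/20.
Since 'all 3 red' ⊆ 'at least one red', P(all 3 | at least one) = 1/16 / 17/20 = 5/68 ≈ 0.0735.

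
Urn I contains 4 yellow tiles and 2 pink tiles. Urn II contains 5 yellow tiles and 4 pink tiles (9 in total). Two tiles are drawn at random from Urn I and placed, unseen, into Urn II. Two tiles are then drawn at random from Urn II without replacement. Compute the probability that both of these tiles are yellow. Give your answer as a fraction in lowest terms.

Condition on how many of the transferred tiles are yellow (from Urn I: 4 yellow of 6; then Urn II has 11 total).
  0 yellow: C(4,0)C(2,2)/C(6,2) = 1/15; then P = C(5,2)/C(11,2) = 2/11
  1 yellow: C(4,1)C(2,1)/C(6,2) = 8/15; then P = C(6,2)/C(11,2) = 3/11
  2 yellow: C(4,2)C(2,0)/C(6,2) = 2/5; then P = C(7,2)/C(11,2) = 21/55
P(both yellow) = 256/825 ≈ 0.3103.

256/825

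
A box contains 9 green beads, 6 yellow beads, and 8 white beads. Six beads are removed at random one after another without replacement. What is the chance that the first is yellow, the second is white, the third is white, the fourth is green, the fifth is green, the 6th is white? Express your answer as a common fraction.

Multiply the conditional probability of each draw in order, without replacement, so each draw removes one from its color and from the total.
P = (6/23) · (8/22) · (7/21) · (9/20) · (8/19) · (6/18) = 48/24035 ≈ 0.0020.

48/24035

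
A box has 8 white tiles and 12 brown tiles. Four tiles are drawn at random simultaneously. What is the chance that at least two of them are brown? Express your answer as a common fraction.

4103/4845

Sum the hypergeometric tail for j = 2,…,4 brown tiles.
Favorable = C(12,2)·C(8,2) + C(12,3)·C(8,1) + C(12,4)·C(8,0) = 4103; total = C(20,4) = 4845.
P = 4103/4845 = 4103/4845 ≈ 0.8469.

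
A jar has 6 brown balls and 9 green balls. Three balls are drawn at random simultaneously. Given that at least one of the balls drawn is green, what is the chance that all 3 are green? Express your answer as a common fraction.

P(all 3 green) = C(9,3)/C(15,3) = 12/65; P(at least one green) = 1 − C(6,3)/C(15,3) = 87/91.
Since 'all 3 green' ⊆ 'at least one green', P(all 3 | at least one) = 12/65 / 87/91 = 28/145 ≈ 0.1931.

28/145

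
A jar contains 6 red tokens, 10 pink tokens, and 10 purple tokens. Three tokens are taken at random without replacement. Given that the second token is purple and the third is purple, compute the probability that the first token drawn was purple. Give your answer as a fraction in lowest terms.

1/3

P(first=purple and the second token is purple and the third is purple) = (10/26)·(9/25)·(8/24) = 3/65.
P(E) = Σ over first color = 9/260 + 3/52 + 3/65 = 9/65.
By Bayes, P(first=purple | E) = 3/65 / 9/65 = 1/3 ≈ 0.3333.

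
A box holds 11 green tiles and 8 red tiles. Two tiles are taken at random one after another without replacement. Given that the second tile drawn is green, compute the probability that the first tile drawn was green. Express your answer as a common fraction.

P(first=green and the second tile drawn is green) = (11/19)·(10/18) = 55/171.
P(the second tile drawn is green) = Σ over first color = 55/171 + 44/171 = 11/19.
By Bayes, P(first=green | the second tile drawn is green) = 55/171 / 11/19 = 5/9 ≈ 0.5556.

5/9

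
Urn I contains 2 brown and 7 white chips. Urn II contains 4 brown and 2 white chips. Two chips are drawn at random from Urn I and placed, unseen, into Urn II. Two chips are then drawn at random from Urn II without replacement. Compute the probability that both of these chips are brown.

281/1008

Condition on how many of the transferred chips are brown (from Urn I: 2 brown of 9; then Urn II has 8 total).
  0 brown: C(2,0)C(7,2)/C(9,2) = 7/12; then P = C(4,2)/C(8,2) = 3/14
  1 brown: C(2,1)C(7,1)/C(9,2) = 7/18; then P = C(5,2)/C(8,2) = 5/14
  2 brown: C(2,2)C(7,0)/C(9,2) = 1/36; then P = C(6,2)/C(8,2) = 15/28
P(both brown) = 281/1008 ≈ 0.2788.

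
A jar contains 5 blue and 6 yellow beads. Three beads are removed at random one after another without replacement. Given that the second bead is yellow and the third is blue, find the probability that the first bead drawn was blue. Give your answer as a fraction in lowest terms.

4/9

P(first=blue and the second bead is yellow and the third is blue) = (5/11)·(6/10)·(4/9) = 4/33.
P(E) = Σ over first color = 4/33 + 5/33 = 3/11.
By Bayes, P(first=blue | E) = 4/33 / 3/11 = 4/9 ≈ 0.4444.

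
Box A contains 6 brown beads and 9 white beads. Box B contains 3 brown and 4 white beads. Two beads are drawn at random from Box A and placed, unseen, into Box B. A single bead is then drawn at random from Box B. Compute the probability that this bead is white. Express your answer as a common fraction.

26/45

Condition on how many of the transferred beads are white (from Box A: 9 white of 15; then Box B has 9 total).
  0 white: C(9,0)C(6,2)/C(15,2) = 1/7; then P = 4/9
  1 white: C(9,1)C(6,1)/C(15,2) = 18/35; then P = 5/9
  2 white: C(9,2)C(6,0)/C(15,2) = 12/35; then P = 6/9
P(white from Box B) = 26/45 ≈ 0.5778.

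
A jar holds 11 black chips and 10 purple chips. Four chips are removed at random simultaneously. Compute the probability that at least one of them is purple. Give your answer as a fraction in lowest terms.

377/399

Use the complement: P(at least one purple) = 1 − P(no purple).
P(none) = C(11,4)/C(21,4) = 330/5985.
So P = 1 − 330/5985 = 377/399 ≈ 0.9449.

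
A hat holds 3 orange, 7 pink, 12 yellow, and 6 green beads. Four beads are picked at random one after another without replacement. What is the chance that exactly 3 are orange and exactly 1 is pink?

1/2925

Unordered draws without replacement: count favorable combinations over C(28,4).
Favorable = C(3,3) · C(7,1) · C(12,0) · C(6,0) = 7; total = C(28,4) = 20475.
P = 7/20475 = 1/2925 ≈ 0.0003.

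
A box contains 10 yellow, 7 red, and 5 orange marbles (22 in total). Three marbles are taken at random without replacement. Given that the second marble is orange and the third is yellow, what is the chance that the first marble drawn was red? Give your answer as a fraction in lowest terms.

7/20

P(first=red and the second marble is orange and the third is yellow) = (7/22)·(5/21)·(10/20) = 5/132.
P(E) = Σ over first color = 15/308 + 5/132 + 5/231 = 25/231.
By Bayes, P(first=red | E) = 5/132 / 25/231 = 7/20 ≈ 0.3500.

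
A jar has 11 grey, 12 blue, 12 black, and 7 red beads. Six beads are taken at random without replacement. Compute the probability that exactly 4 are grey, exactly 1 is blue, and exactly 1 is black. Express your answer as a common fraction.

23760/2622893

Unordered draws without replacement: count favorable combinations over C(42,6).
Favorable = C(11,4) · C(12,1) · C(12,1) · C(7,0) = 47520; total = C(42,6) = 5245786.
P = 47520/5245786 = 23760/2622893 ≈ 0.0091.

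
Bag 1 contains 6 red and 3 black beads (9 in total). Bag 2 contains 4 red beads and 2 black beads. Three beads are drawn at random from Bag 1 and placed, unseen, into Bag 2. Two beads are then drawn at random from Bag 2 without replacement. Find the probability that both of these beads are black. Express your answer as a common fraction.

Condition on how many of the transferred beads are black (from Bag 1: 3 black of 9; then Bag 2 has 9 total).
  0 black: C(3,0)C(6,3)/C(9,3) = 5/21; then P = C(2,2)/C(9,2) = 1/36
  1 black: C(3,1)C(6,2)/C(9,3) = 15/28; then P = C(3,2)/C(9,2) = 1/12
  2 black: C(3,2)C(6,1)/C(9,3) = 3/14; then P = C(4,2)/C(9,2) = 1/6
  3 black: C(3,3)C(6,0)/C(9,3) = 1/84; then P = C(5,2)/C(9,2) = 5/18
P(both black) = 13/144 ≈ 0.0903.

13/144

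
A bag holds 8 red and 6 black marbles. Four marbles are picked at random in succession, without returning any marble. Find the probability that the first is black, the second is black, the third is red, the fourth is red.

Multiply the conditional probability of each draw in order, without replacement, so each draw removes one from its color and from the total.
P = (6/14) · (5/13) · (8/12) · (7/11) = 10/143 ≈ 0.0699.

10/143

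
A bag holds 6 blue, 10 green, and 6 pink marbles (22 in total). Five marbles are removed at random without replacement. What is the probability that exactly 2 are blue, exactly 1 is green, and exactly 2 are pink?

125/1463

Unordered draws without replacement: count favorable combinations over C(22,5).
Favorable = C(6,2) · C(10,1) · C(6,2) = 2250; total = C(22,5) = 26334.
P = 2250/26334 = 125/1463 ≈ 0.0854.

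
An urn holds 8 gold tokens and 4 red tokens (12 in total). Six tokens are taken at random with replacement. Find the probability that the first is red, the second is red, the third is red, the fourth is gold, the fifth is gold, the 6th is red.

Multiply the conditional probability of each draw in order, with replacement (the composition resets each draw).
P = (4/12) · (4/12) · (4/12) · (8/12) · (8/12) · (4/12) = 4/729 ≈ 0.0055.

4/729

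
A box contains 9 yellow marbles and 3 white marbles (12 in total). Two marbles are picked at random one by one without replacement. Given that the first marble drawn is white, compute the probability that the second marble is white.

2/11

After removing 1 white, the box has 2 white out of 11 remaining.
P(second is white | given) = 2/11 ≈ 0.1818.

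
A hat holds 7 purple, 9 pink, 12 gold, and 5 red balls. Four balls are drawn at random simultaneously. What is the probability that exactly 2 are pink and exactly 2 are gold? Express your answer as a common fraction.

Unordered draws without replacement: count favorable combinations over C(33,4).
Favorable = C(7,0) · C(9,2) · C(12,2) · C(5,0) = 2376; total = C(33,4) = 40920.
P = 2376/40920 = 9/155 ≈ 0.0581.

9/155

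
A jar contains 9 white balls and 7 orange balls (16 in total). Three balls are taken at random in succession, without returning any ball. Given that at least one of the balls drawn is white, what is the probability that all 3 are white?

P(all 3 white) = C(9,3)/C(16,3) = 3/20; P(at least one white) = 1 − C(7,3)/C(16,3) = 15/16.
Since 'all 3 white' ⊆ 'at least one white', P(all 3 | at least one) = 3/20 / 15/16 = 4/25 ≈ 0.1600.

4/25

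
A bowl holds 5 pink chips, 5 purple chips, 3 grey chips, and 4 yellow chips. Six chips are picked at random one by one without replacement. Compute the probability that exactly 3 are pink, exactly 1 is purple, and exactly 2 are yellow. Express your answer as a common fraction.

Unordered draws without replacement: count favorable combinations over C(17,6).
Favorable = C(5,3) · C(5,1) · C(3,0) · C(4,2) = 300; total = C(17,6) = 12376.
P = 300/12376 = 75/3094 ≈ 0.0242.

75/3094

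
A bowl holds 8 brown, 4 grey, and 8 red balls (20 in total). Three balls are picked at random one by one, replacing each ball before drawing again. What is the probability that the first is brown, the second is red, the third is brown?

Multiply the conditional probability of each draw in order, with replacement (the composition resets each draw).
P = (8/20) · (8/20) · (8/20) = 8/125 ≈ 0.0640.

8/125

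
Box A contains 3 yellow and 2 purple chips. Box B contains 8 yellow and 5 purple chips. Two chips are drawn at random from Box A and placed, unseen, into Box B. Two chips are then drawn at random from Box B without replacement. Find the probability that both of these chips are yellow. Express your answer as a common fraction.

Condition on how many of the transferred chips are yellow (from Box A: 3 yellow of 5; then Box B has 15 total).
  0 yellow: C(3,0)C(2,2)/C(5,2) = 1/10; then P = C(8,2)/C(15,2) = 4/15
  1 yellow: C(3,1)C(2,1)/C(5,2) = 3/5; then P = C(9,2)/C(15,2) = 12/35
  2 yellow: C(3,2)C(2,0)/C(5,2) = 3/10; then P = C(10,2)/C(15,2) = 3/7
P(both yellow) = 379/1050 ≈ 0.3610.

379/1050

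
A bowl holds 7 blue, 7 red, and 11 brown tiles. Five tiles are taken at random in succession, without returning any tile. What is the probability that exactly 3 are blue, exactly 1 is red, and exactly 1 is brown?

7/138

Unordered draws without replacement: count favorable combinations over C(25,5).
Favorable = C(7,3) · C(7,1) · C(11,1) = 2695; total = C(25,5) = 53130.
P = 2695/53130 = 7/138 ≈ 0.0507.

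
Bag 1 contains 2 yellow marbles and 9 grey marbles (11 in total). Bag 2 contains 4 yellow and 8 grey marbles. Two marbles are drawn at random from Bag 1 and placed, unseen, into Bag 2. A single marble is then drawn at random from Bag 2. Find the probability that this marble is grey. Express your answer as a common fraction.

Condition on how many of the transferred marbles are grey (from Bag 1: 9 grey of 11; then Bag 2 has 14 total).
  0 grey: C(9,0)C(2,2)/C(11,2) = 1/55; then P = 8/14
  1 grey: C(9,1)C(2,1)/C(11,2) = 18/55; then P = 9/14
  2 grey: C(9,2)C(2,0)/C(11,2) = 36/55; then P = 10/14
P(grey from Bag 2) = 53/77 ≈ 0.6883.

53/77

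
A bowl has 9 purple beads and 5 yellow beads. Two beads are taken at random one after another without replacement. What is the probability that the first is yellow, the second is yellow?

10/91

Multiply the conditional probability of each draw in order, without replacement, so each draw removes one from its color and from the total.
P = (5/14) · (4/13) = 10/91 ≈ 0.1099.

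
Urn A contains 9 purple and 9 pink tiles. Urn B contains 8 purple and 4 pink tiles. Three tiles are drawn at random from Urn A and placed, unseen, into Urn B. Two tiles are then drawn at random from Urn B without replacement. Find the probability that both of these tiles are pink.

Condition on how many of the transferred tiles are pink (from Urn A: 9 pink of 18; then Urn B has 15 total).
  0 pink: C(9,0)C(9,3)/C(18,3) = 7/68; then P = C(4,2)/C(15,2) = 2/35
  1 pink: C(9,1)C(9,2)/C(18,3) = 27/68; then P = C(5,2)/C(15,2) = 2/21
  2 pink: C(9,2)C(9,1)/C(18,3) = 27/68; then P = C(6,2)/C(15,2) = 1/7
  3 pink: C(9,3)C(9,0)/C(18,3) = 7/68; then P = C(7,2)/C(15,2) = 1/5
P(both pink) = 72/595 ≈ 0.1210.

72/595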